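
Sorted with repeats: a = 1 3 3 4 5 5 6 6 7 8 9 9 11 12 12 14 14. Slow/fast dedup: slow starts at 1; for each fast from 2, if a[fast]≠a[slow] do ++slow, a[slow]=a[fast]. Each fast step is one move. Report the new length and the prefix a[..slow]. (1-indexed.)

(s=1,f=2) a[fast]=3≠a[slow]=1 write a[2]=3 → slow++,fast++
(s=2,f=3) a[fast]=3=a[slow] dup → fast++
(s=2,f=4) a[fast]=4≠a[slow]=3 write a[3]=4 → slow++,fast++
(s=3,f=5) a[fast]=5≠a[slow]=4 write a[4]=5 → slow++,fast++
(s=4,f=6) a[fast]=5=a[slow] dup → fast++
(s=4,f=7) a[fast]=6≠a[slow]=5 write a[5]=6 → slow++,fast++
(s=5,f=8) a[fast]=6=a[slow] dup → fast++
(s=5,f=9) a[fast]=7≠a[slow]=6 write a[6]=7 → slow++,fast++
(s=6,f=10) a[fast]=8≠a[slow]=7 write a[7]=8 → slow++,fast++
(s=7,f=11) a[fast]=9≠a[slow]=8 write a[8]=9 → slow++,fast++
(s=8,f=12) a[fast]=9=a[slow] dup → fast++
(s=8,f=13) a[fast]=11≠a[slow]=9 write a[9]=11 → slow++,fast++
(s=9,f=14) a[fast]=12≠a[slow]=11 write a[10]=12 → slow++,fast++
(s=10,f=15) a[fast]=12=a[slow] dup → fast++
(s=10,f=16) a[fast]=14≠a[slow]=12 write a[11]=14 → slow++,fast++
(s=11,f=17) a[fast]=14=a[slow] dup → fast++

length 11; prefix = [1, 3, 4, 5, 6, 7, 8, 9, 11, 12, 14]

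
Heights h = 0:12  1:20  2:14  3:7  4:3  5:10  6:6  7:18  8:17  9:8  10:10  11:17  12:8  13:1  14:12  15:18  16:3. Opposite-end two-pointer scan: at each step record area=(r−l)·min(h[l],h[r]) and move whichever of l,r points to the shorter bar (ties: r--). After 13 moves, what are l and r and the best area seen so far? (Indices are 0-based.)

[0,16] min(12,3)*16=48 best=48 * → r--
[0,15] min(12,18)*15=180 best=180 * → l++
[1,15] min(20,18)*14=252 best=252 * → r--
[1,14] min(20,12)*13=156 best=252 → r--
[1,13] min(20,1)*12=12 best=252 → r--
[1,12] min(20,8)*11=88 best=252 → r--
[1,11] min(20,17)*10=170 best=252 → r--
[1,10] min(20,10)*9=90 best=252 → r--
[1,9] min(20,8)*8=64 best=252 → r--
[1,8] min(20,17)*7=119 best=252 → r--
[1,7] min(20,18)*6=108 best=252 → r--
[1,6] min(20,6)*5=30 best=252 → r--
[1,5] min(20,10)*4=40 best=252 → r--

l=1, r=4, best area=252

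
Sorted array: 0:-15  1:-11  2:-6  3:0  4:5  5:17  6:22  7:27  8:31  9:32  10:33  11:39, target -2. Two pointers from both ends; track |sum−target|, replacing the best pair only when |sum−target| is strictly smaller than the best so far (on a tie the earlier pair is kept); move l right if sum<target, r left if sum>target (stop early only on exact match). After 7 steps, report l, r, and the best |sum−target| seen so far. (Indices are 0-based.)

l=0, r=4, best |Δ|=4

[0,11] -15+39=24 d=26 * → r--
[0,10] -15+33=18 d=20 * → r--
[0,9] -15+32=17 d=19 * → r--
[0,8] -15+31=16 d=18 * → r--
[0,7] -15+27=12 d=14 * → r--
[0,6] -15+22=7 d=9 * → r--
[0,5] -15+17=2 d=4 * → r--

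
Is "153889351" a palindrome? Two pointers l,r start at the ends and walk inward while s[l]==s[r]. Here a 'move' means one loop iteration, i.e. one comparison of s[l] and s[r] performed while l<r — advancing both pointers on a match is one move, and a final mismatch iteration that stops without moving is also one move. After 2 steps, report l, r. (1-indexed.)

l=1 r=9: '1'=='1', l++,r--
l=2 r=8: '5'=='5', l++,r--

l=3, r=7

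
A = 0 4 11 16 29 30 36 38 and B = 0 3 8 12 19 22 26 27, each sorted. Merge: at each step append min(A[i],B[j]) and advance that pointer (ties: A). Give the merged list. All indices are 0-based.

[0, 0, 3, 4, 8, 11, 12, 16, 19, 22, 26, 27, 29, 30, 36, 38]

[i=0,j=0] A[i]=0<=B[j]=0 take 0 → i++
[i=1,j=0] A[i]=4>B[j]=0 take 0 → j++
[i=1,j=1] A[i]=4>B[j]=3 take 3 → j++
[i=1,j=2] A[i]=4<=B[j]=8 take 4 → i++
[i=2,j=2] A[i]=11>B[j]=8 take 8 → j++
[i=2,j=3] A[i]=11<=B[j]=12 take 11 → i++
[i=3,j=3] A[i]=16>B[j]=12 take 12 → j++
[i=3,j=4] A[i]=16<=B[j]=19 take 16 → i++
[i=4,j=4] A[i]=29>B[j]=19 take 19 → j++
[i=4,j=5] A[i]=29>B[j]=22 take 22 → j++
[i=4,j=6] A[i]=29>B[j]=26 take 26 → j++
[i=4,j=7] A[i]=29>B[j]=27 take 27 → j++
[i=4,j=8] B done, take A[i]=29 → i++
[i=5,j=8] B done, take A[i]=30 → i++
[i=6,j=8] B done, take A[i]=36 → i++
[i=7,j=8] B done, take A[i]=38 → i++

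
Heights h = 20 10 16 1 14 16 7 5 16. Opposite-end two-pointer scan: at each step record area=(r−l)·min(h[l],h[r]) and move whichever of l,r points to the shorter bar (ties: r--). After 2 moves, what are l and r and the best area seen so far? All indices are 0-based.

l=0, r=6, best area=128

l=0 r=8: min(20,16)*8=128 best=128 *, r--
l=0 r=7: min(20,5)*7=35 best=128, r--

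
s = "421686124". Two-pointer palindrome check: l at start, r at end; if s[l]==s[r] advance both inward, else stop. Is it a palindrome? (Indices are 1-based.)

palindrome

[1,9] '4'=='4' → l++,r--
[2,8] '2'=='2' → l++,r--
[3,7] '1'=='1' → l++,r--
[4,6] '6'=='6' → l++,r--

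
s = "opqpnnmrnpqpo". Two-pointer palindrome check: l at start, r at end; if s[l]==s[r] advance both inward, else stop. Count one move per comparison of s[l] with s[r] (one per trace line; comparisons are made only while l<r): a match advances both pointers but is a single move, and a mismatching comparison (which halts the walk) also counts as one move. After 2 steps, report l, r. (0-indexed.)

l=2, r=10

[0,12] 'o'=='o' → l++,r--
[1,11] 'p'=='p' → l++,r--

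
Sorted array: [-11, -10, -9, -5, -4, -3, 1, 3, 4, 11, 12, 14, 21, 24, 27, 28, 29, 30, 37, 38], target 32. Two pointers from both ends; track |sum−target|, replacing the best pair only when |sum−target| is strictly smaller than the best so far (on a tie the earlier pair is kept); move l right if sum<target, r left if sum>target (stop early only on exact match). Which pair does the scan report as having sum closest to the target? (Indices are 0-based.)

l=0 r=19: -11+38=27 d=5 *, l++
l=1 r=19: -10+38=28 d=4 *, l++
l=2 r=19: -9+38=29 d=3 *, l++
l=3 r=19: -5+38=33 d=1 *, r--
l=3 r=18: -5+37=32 d=0 *, stop

pair (-5, 37) with sum 32 (|Δ|=0)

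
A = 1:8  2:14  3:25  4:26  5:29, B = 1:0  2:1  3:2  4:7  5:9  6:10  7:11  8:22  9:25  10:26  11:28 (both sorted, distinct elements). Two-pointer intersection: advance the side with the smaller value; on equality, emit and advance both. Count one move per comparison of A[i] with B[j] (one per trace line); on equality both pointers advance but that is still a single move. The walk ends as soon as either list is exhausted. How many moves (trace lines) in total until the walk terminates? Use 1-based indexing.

13 moves

i=1 j=1: 8>0, j++
i=1 j=2: 8>1, j++
i=1 j=3: 8>2, j++
i=1 j=4: 8>7, j++
i=1 j=5: 8<9, i++
i=2 j=5: 14>9, j++
i=2 j=6: 14>10, j++
i=2 j=7: 14>11, j++
i=2 j=8: 14<22, i++
i=3 j=8: 25>22, j++
i=3 j=9: 25==25 emit, i++,j++
i=4 j=10: 26==26 emit, i++,j++
i=5 j=11: 29>28, j++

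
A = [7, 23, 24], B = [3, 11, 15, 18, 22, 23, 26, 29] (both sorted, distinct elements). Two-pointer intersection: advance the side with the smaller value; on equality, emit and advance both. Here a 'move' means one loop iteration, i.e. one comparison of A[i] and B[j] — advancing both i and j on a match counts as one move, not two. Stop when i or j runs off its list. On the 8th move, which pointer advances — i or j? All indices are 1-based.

[i=1,j=1] 7>3 → j++
[i=1,j=2] 7<11 → i++
[i=2,j=2] 23>11 → j++
[i=2,j=3] 23>15 → j++
[i=2,j=4] 23>18 → j++
[i=2,j=5] 23>22 → j++
[i=2,j=6] 23==23 emit → i++,j++
[i=3,j=7] 24<26 → i++

i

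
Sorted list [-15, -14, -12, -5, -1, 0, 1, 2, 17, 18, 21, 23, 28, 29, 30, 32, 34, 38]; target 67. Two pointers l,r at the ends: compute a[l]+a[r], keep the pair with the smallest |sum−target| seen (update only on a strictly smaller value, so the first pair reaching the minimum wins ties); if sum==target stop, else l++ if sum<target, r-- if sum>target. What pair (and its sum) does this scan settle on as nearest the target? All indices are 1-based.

pair (29, 38) with sum 67 (|Δ|=0)

l=1 r=18: -15+38=23 d=44 *, l++
l=2 r=18: -14+38=24 d=43 *, l++
l=3 r=18: -12+38=26 d=41 *, l++
l=4 r=18: -5+38=33 d=34 *, l++
l=5 r=18: -1+38=37 d=30 *, l++
l=6 r=18: 0+38=38 d=29 *, l++
l=7 r=18: 1+38=39 d=28 *, l++
l=8 r=18: 2+38=40 d=27 *, l++
l=9 r=18: 17+38=55 d=12 *, l++
l=10 r=18: 18+38=56 d=11 *, l++
l=11 r=18: 21+38=59 d=8 *, l++
l=12 r=18: 23+38=61 d=6 *, l++
l=13 r=18: 28+38=66 d=1 *, l++
l=14 r=18: 29+38=67 d=0 *, stop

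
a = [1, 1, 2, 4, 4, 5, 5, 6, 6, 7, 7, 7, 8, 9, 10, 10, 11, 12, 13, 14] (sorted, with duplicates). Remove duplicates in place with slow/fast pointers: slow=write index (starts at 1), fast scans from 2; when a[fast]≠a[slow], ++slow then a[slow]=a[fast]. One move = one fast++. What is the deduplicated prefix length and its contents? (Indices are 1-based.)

slow=1 fast=2: a[fast]=1=a[slow] dup, fast++
slow=1 fast=3: a[fast]=2≠a[slow]=1 write a[2]=2, slow++,fast++
slow=2 fast=4: a[fast]=4≠a[slow]=2 write a[3]=4, slow++,fast++
slow=3 fast=5: a[fast]=4=a[slow] dup, fast++
slow=3 fast=6: a[fast]=5≠a[slow]=4 write a[4]=5, slow++,fast++
slow=4 fast=7: a[fast]=5=a[slow] dup, fast++
slow=4 fast=8: a[fast]=6≠a[slow]=5 write a[5]=6, slow++,fast++
slow=5 fast=9: a[fast]=6=a[slow] dup, fast++
slow=5 fast=10: a[fast]=7≠a[slow]=6 write a[6]=7, slow++,fast++
slow=6 fast=11: a[fast]=7=a[slow] dup, fast++
slow=6 fast=12: a[fast]=7=a[slow] dup, fast++
slow=6 fast=13: a[fast]=8≠a[slow]=7 write a[7]=8, slow++,fast++
slow=7 fast=14: a[fast]=9≠a[slow]=8 write a[8]=9, slow++,fast++
slow=8 fast=15: a[fast]=10≠a[slow]=9 write a[9]=10, slow++,fast++
slow=9 fast=16: a[fast]=10=a[slow] dup, fast++
slow=9 fast=17: a[fast]=11≠a[slow]=10 write a[10]=11, slow++,fast++
slow=10 fast=18: a[fast]=12≠a[slow]=11 write a[11]=12, slow++,fast++
slow=11 fast=19: a[fast]=13≠a[slow]=12 write a[12]=13, slow++,fast++
slow=12 fast=20: a[fast]=14≠a[slow]=13 write a[13]=14, slow++,fast++

length 13; prefix = [1, 2, 4, 5, 6, 7, 8, 9, 10, 11, 12, 13, 14]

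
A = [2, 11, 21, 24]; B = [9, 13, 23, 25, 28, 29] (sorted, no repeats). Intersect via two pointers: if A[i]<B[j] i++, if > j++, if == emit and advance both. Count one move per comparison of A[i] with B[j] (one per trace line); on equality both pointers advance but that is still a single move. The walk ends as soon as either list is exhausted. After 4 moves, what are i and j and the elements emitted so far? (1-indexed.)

[i=1,j=1] 2<9 → i++
[i=2,j=1] 11>9 → j++
[i=2,j=2] 11<13 → i++
[i=3,j=2] 21>13 → j++

i=3, j=3, emitted=[]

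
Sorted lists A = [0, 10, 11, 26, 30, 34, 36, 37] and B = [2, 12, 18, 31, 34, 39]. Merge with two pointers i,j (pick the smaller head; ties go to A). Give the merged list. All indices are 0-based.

[0, 2, 10, 11, 12, 18, 26, 30, 31, 34, 34, 36, 37, 39]

[i=0,j=0] A[i]=0<=B[j]=2 take 0 → i++
[i=1,j=0] A[i]=10>B[j]=2 take 2 → j++
[i=1,j=1] A[i]=10<=B[j]=12 take 10 → i++
[i=2,j=1] A[i]=11<=B[j]=12 take 11 → i++
[i=3,j=1] A[i]=26>B[j]=12 take 12 → j++
[i=3,j=2] A[i]=26>B[j]=18 take 18 → j++
[i=3,j=3] A[i]=26<=B[j]=31 take 26 → i++
[i=4,j=3] A[i]=30<=B[j]=31 take 30 → i++
[i=5,j=3] A[i]=34>B[j]=31 take 31 → j++
[i=5,j=4] A[i]=34<=B[j]=34 take 34 → i++
[i=6,j=4] A[i]=36>B[j]=34 take 34 → j++
[i=6,j=5] A[i]=36<=B[j]=39 take 36 → i++
[i=7,j=5] A[i]=37<=B[j]=39 take 37 → i++
[i=8,j=5] A done, take B[j]=39 → j++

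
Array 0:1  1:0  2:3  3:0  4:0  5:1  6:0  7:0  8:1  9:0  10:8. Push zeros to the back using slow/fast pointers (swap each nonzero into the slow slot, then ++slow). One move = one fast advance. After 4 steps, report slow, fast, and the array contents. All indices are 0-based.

slow=0 fast=0: a[fast]=1≠0 swap→a[0]=1, slow++,fast++
slow=1 fast=1: a[fast]=0, fast++
slow=1 fast=2: a[fast]=3≠0 swap→a[1]=3, slow++,fast++
slow=2 fast=3: a[fast]=0, fast++

slow=2, fast=4, a=[1, 3, 0, 0, 0, 1, 0, 0, 1, 0, 8]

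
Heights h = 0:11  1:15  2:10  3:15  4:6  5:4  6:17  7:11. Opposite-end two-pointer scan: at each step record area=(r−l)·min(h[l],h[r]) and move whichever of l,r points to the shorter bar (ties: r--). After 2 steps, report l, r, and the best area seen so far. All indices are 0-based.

l=0 r=7: min(11,11)*7=77 best=77 *, r--
l=0 r=6: min(11,17)*6=66 best=77, l++

l=1, r=6, best area=77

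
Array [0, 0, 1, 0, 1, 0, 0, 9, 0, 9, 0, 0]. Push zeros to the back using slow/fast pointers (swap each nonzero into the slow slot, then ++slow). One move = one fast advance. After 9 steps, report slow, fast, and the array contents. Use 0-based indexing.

slow=3, fast=9, a=[1, 1, 9, 0, 0, 0, 0, 0, 0, 9, 0, 0]

slow=0 fast=0: a[fast]=0, fast++
slow=0 fast=1: a[fast]=0, fast++
slow=0 fast=2: a[fast]=1≠0 swap→a[0]=1, slow++,fast++
slow=1 fast=3: a[fast]=0, fast++
slow=1 fast=4: a[fast]=1≠0 swap→a[1]=1, slow++,fast++
slow=2 fast=5: a[fast]=0, fast++
slow=2 fast=6: a[fast]=0, fast++
slow=2 fast=7: a[fast]=9≠0 swap→a[2]=9, slow++,fast++
slow=3 fast=8: a[fast]=0, fast++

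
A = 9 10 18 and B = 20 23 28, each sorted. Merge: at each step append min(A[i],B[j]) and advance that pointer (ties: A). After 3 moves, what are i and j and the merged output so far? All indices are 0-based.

[i=0,j=0] A[i]=9<=B[j]=20 take 9 → i++
[i=1,j=0] A[i]=10<=B[j]=20 take 10 → i++
[i=2,j=0] A[i]=18<=B[j]=20 take 18 → i++

i=3, j=0, merged so far=[9, 10, 18]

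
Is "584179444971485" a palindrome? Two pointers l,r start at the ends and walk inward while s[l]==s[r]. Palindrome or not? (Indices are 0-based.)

palindrome

l=0 r=14: '5'=='5', l++,r--
l=1 r=13: '8'=='8', l++,r--
l=2 r=12: '4'=='4', l++,r--
l=3 r=11: '1'=='1', l++,r--
l=4 r=10: '7'=='7', l++,r--
l=5 r=9: '9'=='9', l++,r--
l=6 r=8: '4'=='4', l++,r--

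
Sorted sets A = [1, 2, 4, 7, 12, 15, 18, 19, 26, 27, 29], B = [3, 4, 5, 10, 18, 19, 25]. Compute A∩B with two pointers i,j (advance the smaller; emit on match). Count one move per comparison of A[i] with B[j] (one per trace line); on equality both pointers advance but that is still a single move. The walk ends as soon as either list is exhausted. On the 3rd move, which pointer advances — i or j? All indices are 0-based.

j

i=0 j=0: 1<3, i++
i=1 j=0: 2<3, i++
i=2 j=0: 4>3, j++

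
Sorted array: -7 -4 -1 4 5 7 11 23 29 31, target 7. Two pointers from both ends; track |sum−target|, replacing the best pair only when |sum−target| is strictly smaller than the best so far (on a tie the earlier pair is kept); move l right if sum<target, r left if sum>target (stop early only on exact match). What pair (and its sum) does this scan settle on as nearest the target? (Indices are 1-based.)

[1,10] -7+31=24 d=17 * → r--
[1,9] -7+29=22 d=15 * → r--
[1,8] -7+23=16 d=9 * → r--
[1,7] -7+11=4 d=3 * → l++
[2,7] -4+11=7 d=0 * → stop

pair (-4, 11) with sum 7 (|Δ|=0)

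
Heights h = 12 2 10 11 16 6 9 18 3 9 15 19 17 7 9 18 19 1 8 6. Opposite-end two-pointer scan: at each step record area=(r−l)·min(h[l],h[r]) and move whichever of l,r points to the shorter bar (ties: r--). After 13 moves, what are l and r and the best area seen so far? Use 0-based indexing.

l=0 r=19: min(12,6)*19=114 best=114 *, r--
l=0 r=18: min(12,8)*18=144 best=144 *, r--
l=0 r=17: min(12,1)*17=17 best=144, r--
l=0 r=16: min(12,19)*16=192 best=192 *, l++
l=1 r=16: min(2,19)*15=30 best=192, l++
l=2 r=16: min(10,19)*14=140 best=192, l++
l=3 r=16: min(11,19)*13=143 best=192, l++
l=4 r=16: min(16,19)*12=192 best=192, l++
l=5 r=16: min(6,19)*11=66 best=192, l++
l=6 r=16: min(9,19)*10=90 best=192, l++
l=7 r=16: min(18,19)*9=162 best=192, l++
l=8 r=16: min(3,19)*8=24 best=192, l++
l=9 r=16: min(9,19)*7=63 best=192, l++

l=10, r=16, best area=192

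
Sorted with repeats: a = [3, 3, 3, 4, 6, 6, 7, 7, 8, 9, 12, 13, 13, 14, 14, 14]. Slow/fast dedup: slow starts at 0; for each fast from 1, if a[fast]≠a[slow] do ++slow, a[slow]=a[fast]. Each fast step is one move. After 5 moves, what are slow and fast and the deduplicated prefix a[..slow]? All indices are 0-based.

slow=2, fast=6, prefix=[3, 4, 6]

slow=0 fast=1: a[fast]=3=a[slow] dup, fast++
slow=0 fast=2: a[fast]=3=a[slow] dup, fast++
slow=0 fast=3: a[fast]=4≠a[slow]=3 write a[1]=4, slow++,fast++
slow=1 fast=4: a[fast]=6≠a[slow]=4 write a[2]=6, slow++,fast++
slow=2 fast=5: a[fast]=6=a[slow] dup, fast++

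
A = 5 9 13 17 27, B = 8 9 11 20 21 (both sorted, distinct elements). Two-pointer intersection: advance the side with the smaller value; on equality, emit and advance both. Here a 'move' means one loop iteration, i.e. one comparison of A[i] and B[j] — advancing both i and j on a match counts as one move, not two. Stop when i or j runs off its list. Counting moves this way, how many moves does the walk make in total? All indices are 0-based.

8 moves

i=0 j=0: 5<8, i++
i=1 j=0: 9>8, j++
i=1 j=1: 9==9 emit, i++,j++
i=2 j=2: 13>11, j++
i=2 j=3: 13<20, i++
i=3 j=3: 17<20, i++
i=4 j=3: 27>20, j++
i=4 j=4: 27>21, j++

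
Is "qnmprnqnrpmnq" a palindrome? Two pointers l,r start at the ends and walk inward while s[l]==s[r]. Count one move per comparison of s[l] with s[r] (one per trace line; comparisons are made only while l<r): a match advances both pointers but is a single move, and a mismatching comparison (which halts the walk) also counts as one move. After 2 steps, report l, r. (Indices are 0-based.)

l=2, r=10

l=0 r=12: 'q'=='q', l++,r--
l=1 r=11: 'n'=='n', l++,r--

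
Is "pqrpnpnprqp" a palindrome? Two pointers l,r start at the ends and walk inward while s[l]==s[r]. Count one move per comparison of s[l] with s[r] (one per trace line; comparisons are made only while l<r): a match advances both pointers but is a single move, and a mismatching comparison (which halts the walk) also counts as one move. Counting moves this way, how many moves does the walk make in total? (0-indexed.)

l=0 r=10: 'p'=='p', l++,r--
l=1 r=9: 'q'=='q', l++,r--
l=2 r=8: 'r'=='r', l++,r--
l=3 r=7: 'p'=='p', l++,r--
l=4 r=6: 'n'=='n', l++,r--

5 moves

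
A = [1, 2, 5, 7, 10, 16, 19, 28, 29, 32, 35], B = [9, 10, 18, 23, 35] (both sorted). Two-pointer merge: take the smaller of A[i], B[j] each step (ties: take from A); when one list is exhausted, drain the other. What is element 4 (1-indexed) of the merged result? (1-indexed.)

merged[4] = 7

[i=1,j=1] A[i]=1<=B[j]=9 take 1 → i++
[i=2,j=1] A[i]=2<=B[j]=9 take 2 → i++
[i=3,j=1] A[i]=5<=B[j]=9 take 5 → i++
[i=4,j=1] A[i]=7<=B[j]=9 take 7 → i++
[i=5,j=1] A[i]=10>B[j]=9 take 9 → j++
[i=5,j=2] A[i]=10<=B[j]=10 take 10 → i++
[i=6,j=2] A[i]=16>B[j]=10 take 10 → j++
[i=6,j=3] A[i]=16<=B[j]=18 take 16 → i++
[i=7,j=3] A[i]=19>B[j]=18 take 18 → j++
[i=7,j=4] A[i]=19<=B[j]=23 take 19 → i++
[i=8,j=4] A[i]=28>B[j]=23 take 23 → j++
[i=8,j=5] A[i]=28<=B[j]=35 take 28 → i++
[i=9,j=5] A[i]=29<=B[j]=35 take 29 → i++
[i=10,j=5] A[i]=32<=B[j]=35 take 32 → i++
[i=11,j=5] A[i]=35<=B[j]=35 take 35 → i++
[i=12,j=5] A done, take B[j]=35 → j++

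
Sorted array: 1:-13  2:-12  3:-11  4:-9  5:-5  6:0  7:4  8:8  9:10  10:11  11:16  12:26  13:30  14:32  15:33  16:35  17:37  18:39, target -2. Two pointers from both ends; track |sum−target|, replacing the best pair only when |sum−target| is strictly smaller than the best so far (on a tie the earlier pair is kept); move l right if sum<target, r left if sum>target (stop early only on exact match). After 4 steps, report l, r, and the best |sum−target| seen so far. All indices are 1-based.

l=1, r=14, best |Δ|=22

[1,18] -13+39=26 d=28 * → r--
[1,17] -13+37=24 d=26 * → r--
[1,16] -13+35=22 d=24 * → r--
[1,15] -13+33=20 d=22 * → r--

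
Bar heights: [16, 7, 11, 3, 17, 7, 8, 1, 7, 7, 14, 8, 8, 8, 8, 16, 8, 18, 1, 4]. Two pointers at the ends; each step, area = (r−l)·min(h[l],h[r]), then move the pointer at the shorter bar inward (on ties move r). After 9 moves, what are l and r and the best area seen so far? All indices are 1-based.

l=1 r=20: min(16,4)*19=76 best=76 *, r--
l=1 r=19: min(16,1)*18=18 best=76, r--
l=1 r=18: min(16,18)*17=272 best=272 *, l++
l=2 r=18: min(7,18)*16=112 best=272, l++
l=3 r=18: min(11,18)*15=165 best=272, l++
l=4 r=18: min(3,18)*14=42 best=272, l++
l=5 r=18: min(17,18)*13=221 best=272, l++
l=6 r=18: min(7,18)*12=84 best=272, l++
l=7 r=18: min(8,18)*11=88 best=272, l++

l=8, r=18, best area=272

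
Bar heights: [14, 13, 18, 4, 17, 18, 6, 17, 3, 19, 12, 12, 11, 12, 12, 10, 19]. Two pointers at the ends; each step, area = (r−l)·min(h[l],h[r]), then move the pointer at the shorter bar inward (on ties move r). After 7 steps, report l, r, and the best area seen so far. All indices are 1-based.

[1,17] min(14,19)*16=224 best=224 * → l++
[2,17] min(13,19)*15=195 best=224 → l++
[3,17] min(18,19)*14=252 best=252 * → l++
[4,17] min(4,19)*13=52 best=252 → l++
[5,17] min(17,19)*12=204 best=252 → l++
[6,17] min(18,19)*11=198 best=252 → l++
[7,17] min(6,19)*10=60 best=252 → l++

l=8, r=17, best area=252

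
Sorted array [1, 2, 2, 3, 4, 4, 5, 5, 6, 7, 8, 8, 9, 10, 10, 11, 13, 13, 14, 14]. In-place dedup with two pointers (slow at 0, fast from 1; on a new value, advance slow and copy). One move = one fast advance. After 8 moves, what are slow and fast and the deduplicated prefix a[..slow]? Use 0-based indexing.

slow=5, fast=9, prefix=[1, 2, 3, 4, 5, 6]

(s=0,f=1) a[fast]=2≠a[slow]=1 write a[1]=2 → slow++,fast++
(s=1,f=2) a[fast]=2=a[slow] dup → fast++
(s=1,f=3) a[fast]=3≠a[slow]=2 write a[2]=3 → slow++,fast++
(s=2,f=4) a[fast]=4≠a[slow]=3 write a[3]=4 → slow++,fast++
(s=3,f=5) a[fast]=4=a[slow] dup → fast++
(s=3,f=6) a[fast]=5≠a[slow]=4 write a[4]=5 → slow++,fast++
(s=4,f=7) a[fast]=5=a[slow] dup → fast++
(s=4,f=8) a[fast]=6≠a[slow]=5 write a[5]=6 → slow++,fast++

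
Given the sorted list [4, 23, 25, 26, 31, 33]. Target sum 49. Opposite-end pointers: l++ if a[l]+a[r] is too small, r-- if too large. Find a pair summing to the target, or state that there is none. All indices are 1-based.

(23, 26)

l=1 r=6: 4+33=37 <49, l++
l=2 r=6: 23+33=56 >49, r--
l=2 r=5: 23+31=54 >49, r--
l=2 r=4: 23+26=49, found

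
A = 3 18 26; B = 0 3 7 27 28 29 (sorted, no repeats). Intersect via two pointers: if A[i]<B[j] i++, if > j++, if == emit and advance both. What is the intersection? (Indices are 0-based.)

[i=0,j=0] 3>0 → j++
[i=0,j=1] 3==3 emit → i++,j++
[i=1,j=2] 18>7 → j++
[i=1,j=3] 18<27 → i++
[i=2,j=3] 26<27 → i++

intersection = [3]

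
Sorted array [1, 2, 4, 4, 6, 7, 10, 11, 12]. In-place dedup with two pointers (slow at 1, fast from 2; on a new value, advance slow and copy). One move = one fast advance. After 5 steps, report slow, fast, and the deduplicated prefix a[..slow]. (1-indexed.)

(s=1,f=2) a[fast]=2≠a[slow]=1 write a[2]=2 → slow++,fast++
(s=2,f=3) a[fast]=4≠a[slow]=2 write a[3]=4 → slow++,fast++
(s=3,f=4) a[fast]=4=a[slow] dup → fast++
(s=3,f=5) a[fast]=6≠a[slow]=4 write a[4]=6 → slow++,fast++
(s=4,f=6) a[fast]=7≠a[slow]=6 write a[5]=7 → slow++,fast++

slow=5, fast=7, prefix=[1, 2, 4, 6, 7]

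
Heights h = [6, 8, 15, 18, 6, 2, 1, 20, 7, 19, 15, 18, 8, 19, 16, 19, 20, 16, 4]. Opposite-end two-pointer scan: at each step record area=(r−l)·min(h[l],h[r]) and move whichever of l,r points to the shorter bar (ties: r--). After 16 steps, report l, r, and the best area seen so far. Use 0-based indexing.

l=0 r=18: min(6,4)*18=72 best=72 *, r--
l=0 r=17: min(6,16)*17=102 best=102 *, l++
l=1 r=17: min(8,16)*16=128 best=128 *, l++
l=2 r=17: min(15,16)*15=225 best=225 *, l++
l=3 r=17: min(18,16)*14=224 best=225, r--
l=3 r=16: min(18,20)*13=234 best=234 *, l++
l=4 r=16: min(6,20)*12=72 best=234, l++
l=5 r=16: min(2,20)*11=22 best=234, l++
l=6 r=16: min(1,20)*10=10 best=234, l++
l=7 r=16: min(20,20)*9=180 best=234, r--
l=7 r=15: min(20,19)*8=152 best=234, r--
l=7 r=14: min(20,16)*7=112 best=234, r--
l=7 r=13: min(20,19)*6=114 best=234, r--
l=7 r=12: min(20,8)*5=40 best=234, r--
l=7 r=11: min(20,18)*4=72 best=234, r--
l=7 r=10: min(20,15)*3=45 best=234, r--

l=7, r=9, best area=234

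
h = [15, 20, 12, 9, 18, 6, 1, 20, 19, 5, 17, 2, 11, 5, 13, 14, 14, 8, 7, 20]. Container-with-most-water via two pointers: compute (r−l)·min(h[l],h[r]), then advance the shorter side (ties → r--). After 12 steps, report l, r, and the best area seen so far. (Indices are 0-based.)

[0,19] min(15,20)*19=285 best=285 * → l++
[1,19] min(20,20)*18=360 best=360 * → r--
[1,18] min(20,7)*17=119 best=360 → r--
[1,17] min(20,8)*16=128 best=360 → r--
[1,16] min(20,14)*15=210 best=360 → r--
[1,15] min(20,14)*14=196 best=360 → r--
[1,14] min(20,13)*13=169 best=360 → r--
[1,13] min(20,5)*12=60 best=360 → r--
[1,12] min(20,11)*11=121 best=360 → r--
[1,11] min(20,2)*10=20 best=360 → r--
[1,10] min(20,17)*9=153 best=360 → r--
[1,9] min(20,5)*8=40 best=360 → r--

l=1, r=8, best area=360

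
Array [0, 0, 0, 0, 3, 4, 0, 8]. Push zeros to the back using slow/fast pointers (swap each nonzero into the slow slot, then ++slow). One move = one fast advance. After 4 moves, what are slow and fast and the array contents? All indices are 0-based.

slow=0 fast=0: a[fast]=0, fast++
slow=0 fast=1: a[fast]=0, fast++
slow=0 fast=2: a[fast]=0, fast++
slow=0 fast=3: a[fast]=0, fast++

slow=0, fast=4, a=[0, 0, 0, 0, 3, 4, 0, 8]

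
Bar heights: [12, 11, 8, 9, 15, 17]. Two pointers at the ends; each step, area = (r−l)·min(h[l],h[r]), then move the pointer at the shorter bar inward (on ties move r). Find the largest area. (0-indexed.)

[0,5] min(12,17)*5=60 best=60 * → l++
[1,5] min(11,17)*4=44 best=60 → l++
[2,5] min(8,17)*3=24 best=60 → l++
[3,5] min(9,17)*2=18 best=60 → l++
[4,5] min(15,17)*1=15 best=60 → l++

max area = 60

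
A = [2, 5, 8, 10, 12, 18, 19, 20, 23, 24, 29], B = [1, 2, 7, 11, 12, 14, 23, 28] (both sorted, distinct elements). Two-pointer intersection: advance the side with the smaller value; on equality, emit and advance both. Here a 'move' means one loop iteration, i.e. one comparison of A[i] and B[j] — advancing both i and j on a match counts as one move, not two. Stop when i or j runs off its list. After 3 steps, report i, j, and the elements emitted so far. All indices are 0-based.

i=2, j=2, emitted=[2]

[i=0,j=0] 2>1 → j++
[i=0,j=1] 2==2 emit → i++,j++
[i=1,j=2] 5<7 → i++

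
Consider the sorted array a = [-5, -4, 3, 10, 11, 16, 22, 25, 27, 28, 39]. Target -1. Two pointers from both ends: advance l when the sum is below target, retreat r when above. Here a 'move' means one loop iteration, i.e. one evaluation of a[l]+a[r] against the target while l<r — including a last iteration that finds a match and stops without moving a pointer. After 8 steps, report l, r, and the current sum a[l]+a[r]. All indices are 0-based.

l=0, r=2, sum=-2

l=0 r=10: -5+39=34 >-1, r--
l=0 r=9: -5+28=23 >-1, r--
l=0 r=8: -5+27=22 >-1, r--
l=0 r=7: -5+25=20 >-1, r--
l=0 r=6: -5+22=17 >-1, r--
l=0 r=5: -5+16=11 >-1, r--
l=0 r=4: -5+11=6 >-1, r--
l=0 r=3: -5+10=5 >-1, r--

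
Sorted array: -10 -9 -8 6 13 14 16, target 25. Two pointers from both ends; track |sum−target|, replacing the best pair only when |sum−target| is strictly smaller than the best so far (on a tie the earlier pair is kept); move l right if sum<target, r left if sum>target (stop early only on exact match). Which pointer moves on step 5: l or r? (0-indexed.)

l=0 r=6: -10+16=6 d=19 *, l++
l=1 r=6: -9+16=7 d=18 *, l++
l=2 r=6: -8+16=8 d=17 *, l++
l=3 r=6: 6+16=22 d=3 *, l++
l=4 r=6: 13+16=29 d=4, r--

r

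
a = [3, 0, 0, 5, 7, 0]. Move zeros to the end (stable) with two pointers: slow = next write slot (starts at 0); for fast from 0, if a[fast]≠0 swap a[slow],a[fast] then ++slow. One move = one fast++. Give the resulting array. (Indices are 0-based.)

[3, 5, 7, 0, 0, 0]

(s=0,f=0) a[fast]=3≠0 swap→a[0]=3 → slow++,fast++
(s=1,f=1) a[fast]=0 → fast++
(s=1,f=2) a[fast]=0 → fast++
(s=1,f=3) a[fast]=5≠0 swap→a[1]=5 → slow++,fast++
(s=2,f=4) a[fast]=7≠0 swap→a[2]=7 → slow++,fast++
(s=3,f=5) a[fast]=0 → fast++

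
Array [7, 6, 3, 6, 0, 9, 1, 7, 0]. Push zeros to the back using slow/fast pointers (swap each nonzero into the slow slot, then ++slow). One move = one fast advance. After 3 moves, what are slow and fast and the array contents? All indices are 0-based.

slow=3, fast=3, a=[7, 6, 3, 6, 0, 9, 1, 7, 0]

slow=0 fast=0: a[fast]=7≠0 swap→a[0]=7, slow++,fast++
slow=1 fast=1: a[fast]=6≠0 swap→a[1]=6, slow++,fast++
slow=2 fast=2: a[fast]=3≠0 swap→a[2]=3, slow++,fast++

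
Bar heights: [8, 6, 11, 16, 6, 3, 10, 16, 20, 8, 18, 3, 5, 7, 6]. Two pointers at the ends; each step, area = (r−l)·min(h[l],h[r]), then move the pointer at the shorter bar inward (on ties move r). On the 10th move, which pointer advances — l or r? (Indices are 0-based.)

l=0 r=14: min(8,6)*14=84 best=84 *, r--
l=0 r=13: min(8,7)*13=91 best=91 *, r--
l=0 r=12: min(8,5)*12=60 best=91, r--
l=0 r=11: min(8,3)*11=33 best=91, r--
l=0 r=10: min(8,18)*10=80 best=91, l++
l=1 r=10: min(6,18)*9=54 best=91, l++
l=2 r=10: min(11,18)*8=88 best=91, l++
l=3 r=10: min(16,18)*7=112 best=112 *, l++
l=4 r=10: min(6,18)*6=36 best=112, l++
l=5 r=10: min(3,18)*5=15 best=112, l++

l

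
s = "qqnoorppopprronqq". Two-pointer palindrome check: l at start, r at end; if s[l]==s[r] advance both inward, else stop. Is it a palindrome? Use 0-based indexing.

not a palindrome (mismatch at 4,12)

l=0 r=16: 'q'=='q', l++,r--
l=1 r=15: 'q'=='q', l++,r--
l=2 r=14: 'n'=='n', l++,r--
l=3 r=13: 'o'=='o', l++,r--
l=4 r=12: 'o'!='r', stop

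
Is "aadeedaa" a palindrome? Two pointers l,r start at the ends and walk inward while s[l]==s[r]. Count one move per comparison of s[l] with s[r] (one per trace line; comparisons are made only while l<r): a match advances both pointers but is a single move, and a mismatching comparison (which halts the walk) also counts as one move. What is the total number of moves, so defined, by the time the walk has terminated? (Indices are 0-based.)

[0,7] 'a'=='a' → l++,r--
[1,6] 'a'=='a' → l++,r--
[2,5] 'd'=='d' → l++,r--
[3,4] 'e'=='e' → l++,r--

4 moves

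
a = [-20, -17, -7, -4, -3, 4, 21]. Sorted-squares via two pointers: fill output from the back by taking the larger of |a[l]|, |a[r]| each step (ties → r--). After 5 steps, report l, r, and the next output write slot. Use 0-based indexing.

l=3, r=4, next write slot=1

[0,6] |-20|<=|21| out[6]=441 → r--
[0,5] |-20|>|4| out[5]=400 → l++
[1,5] |-17|>|4| out[4]=289 → l++
[2,5] |-7|>|4| out[3]=49 → l++
[3,5] |-4|<=|4| out[2]=16 → r--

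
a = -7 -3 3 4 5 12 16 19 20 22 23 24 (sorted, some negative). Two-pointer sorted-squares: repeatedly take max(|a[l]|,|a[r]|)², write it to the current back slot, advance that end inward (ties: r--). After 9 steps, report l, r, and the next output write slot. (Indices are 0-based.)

[0,11] |-7|<=|24| out[11]=576 → r--
[0,10] |-7|<=|23| out[10]=529 → r--
[0,9] |-7|<=|22| out[9]=484 → r--
[0,8] |-7|<=|20| out[8]=400 → r--
[0,7] |-7|<=|19| out[7]=361 → r--
[0,6] |-7|<=|16| out[6]=256 → r--
[0,5] |-7|<=|12| out[5]=144 → r--
[0,4] |-7|>|5| out[4]=49 → l++
[1,4] |-3|<=|5| out[3]=25 → r--

l=1, r=3, next write slot=2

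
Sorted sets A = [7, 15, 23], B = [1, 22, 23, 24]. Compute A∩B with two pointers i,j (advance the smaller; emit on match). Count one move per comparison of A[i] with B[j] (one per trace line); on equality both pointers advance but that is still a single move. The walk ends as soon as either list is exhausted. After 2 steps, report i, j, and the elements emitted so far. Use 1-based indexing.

i=1 j=1: 7>1, j++
i=1 j=2: 7<22, i++

i=2, j=2, emitted=[]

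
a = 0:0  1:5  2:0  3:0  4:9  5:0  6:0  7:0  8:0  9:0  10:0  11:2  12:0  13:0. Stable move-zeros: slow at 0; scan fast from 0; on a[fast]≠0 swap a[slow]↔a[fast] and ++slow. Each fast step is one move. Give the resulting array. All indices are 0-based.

slow=0 fast=0: a[fast]=0, fast++
slow=0 fast=1: a[fast]=5≠0 swap→a[0]=5, slow++,fast++
slow=1 fast=2: a[fast]=0, fast++
slow=1 fast=3: a[fast]=0, fast++
slow=1 fast=4: a[fast]=9≠0 swap→a[1]=9, slow++,fast++
slow=2 fast=5: a[fast]=0, fast++
slow=2 fast=6: a[fast]=0, fast++
slow=2 fast=7: a[fast]=0, fast++
slow=2 fast=8: a[fast]=0, fast++
slow=2 fast=9: a[fast]=0, fast++
slow=2 fast=10: a[fast]=0, fast++
slow=2 fast=11: a[fast]=2≠0 swap→a[2]=2, slow++,fast++
slow=3 fast=12: a[fast]=0, fast++
slow=3 fast=13: a[fast]=0, fast++

[5, 9, 2, 0, 0, 0, 0, 0, 0, 0, 0, 0, 0, 0]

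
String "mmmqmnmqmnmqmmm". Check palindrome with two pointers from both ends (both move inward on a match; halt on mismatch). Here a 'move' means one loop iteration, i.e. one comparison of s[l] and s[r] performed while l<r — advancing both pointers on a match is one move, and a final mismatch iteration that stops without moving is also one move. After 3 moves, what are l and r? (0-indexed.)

l=3, r=11

l=0 r=14: 'm'=='m', l++,r--
l=1 r=13: 'm'=='m', l++,r--
l=2 r=12: 'm'=='m', l++,r--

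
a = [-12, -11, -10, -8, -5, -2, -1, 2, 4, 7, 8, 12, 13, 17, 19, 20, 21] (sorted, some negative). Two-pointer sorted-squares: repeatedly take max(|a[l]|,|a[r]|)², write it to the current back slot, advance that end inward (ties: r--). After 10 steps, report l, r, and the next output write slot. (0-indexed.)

l=3, r=9, next write slot=6

[0,16] |-12|<=|21| out[16]=441 → r--
[0,15] |-12|<=|20| out[15]=400 → r--
[0,14] |-12|<=|19| out[14]=361 → r--
[0,13] |-12|<=|17| out[13]=289 → r--
[0,12] |-12|<=|13| out[12]=169 → r--
[0,11] |-12|<=|12| out[11]=144 → r--
[0,10] |-12|>|8| out[10]=144 → l++
[1,10] |-11|>|8| out[9]=121 → l++
[2,10] |-10|>|8| out[8]=100 → l++
[3,10] |-8|<=|8| out[7]=64 → r--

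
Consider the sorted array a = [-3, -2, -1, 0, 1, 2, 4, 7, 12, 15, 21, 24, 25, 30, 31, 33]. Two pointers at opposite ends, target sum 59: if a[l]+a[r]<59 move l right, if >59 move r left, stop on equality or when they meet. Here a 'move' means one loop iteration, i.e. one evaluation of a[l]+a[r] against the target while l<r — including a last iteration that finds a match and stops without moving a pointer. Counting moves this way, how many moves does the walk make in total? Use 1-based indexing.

15 moves

l=1 r=16: -3+33=30 <59, l++
l=2 r=16: -2+33=31 <59, l++
l=3 r=16: -1+33=32 <59, l++
l=4 r=16: 0+33=33 <59, l++
l=5 r=16: 1+33=34 <59, l++
l=6 r=16: 2+33=35 <59, l++
l=7 r=16: 4+33=37 <59, l++
l=8 r=16: 7+33=40 <59, l++
l=9 r=16: 12+33=45 <59, l++
l=10 r=16: 15+33=48 <59, l++
l=11 r=16: 21+33=54 <59, l++
l=12 r=16: 24+33=57 <59, l++
l=13 r=16: 25+33=58 <59, l++
l=14 r=16: 30+33=63 >59, r--
l=14 r=15: 30+31=61 >59, r--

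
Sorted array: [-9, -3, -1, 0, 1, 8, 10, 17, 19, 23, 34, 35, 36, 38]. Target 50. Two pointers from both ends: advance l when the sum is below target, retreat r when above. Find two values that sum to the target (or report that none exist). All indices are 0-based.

l=0 r=13: -9+38=29 <50, l++
l=1 r=13: -3+38=35 <50, l++
l=2 r=13: -1+38=37 <50, l++
l=3 r=13: 0+38=38 <50, l++
l=4 r=13: 1+38=39 <50, l++
l=5 r=13: 8+38=46 <50, l++
l=6 r=13: 10+38=48 <50, l++
l=7 r=13: 17+38=55 >50, r--
l=7 r=12: 17+36=53 >50, r--
l=7 r=11: 17+35=52 >50, r--
l=7 r=10: 17+34=51 >50, r--
l=7 r=9: 17+23=40 <50, l++
l=8 r=9: 19+23=42 <50, l++

no pair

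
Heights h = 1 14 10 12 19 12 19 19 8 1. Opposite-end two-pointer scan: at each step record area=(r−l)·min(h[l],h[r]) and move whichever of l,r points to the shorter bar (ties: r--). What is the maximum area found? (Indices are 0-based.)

l=0 r=9: min(1,1)*9=9 best=9 *, r--
l=0 r=8: min(1,8)*8=8 best=9, l++
l=1 r=8: min(14,8)*7=56 best=56 *, r--
l=1 r=7: min(14,19)*6=84 best=84 *, l++
l=2 r=7: min(10,19)*5=50 best=84, l++
l=3 r=7: min(12,19)*4=48 best=84, l++
l=4 r=7: min(19,19)*3=57 best=84, r--
l=4 r=6: min(19,19)*2=38 best=84, r--
l=4 r=5: min(19,12)*1=12 best=84, r--

max area = 84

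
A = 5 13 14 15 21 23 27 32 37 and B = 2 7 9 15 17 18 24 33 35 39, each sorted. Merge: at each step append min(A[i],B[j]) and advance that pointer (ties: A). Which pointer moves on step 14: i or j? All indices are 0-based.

i=0 j=0: A[i]=5>B[j]=2 take 2, j++
i=0 j=1: A[i]=5<=B[j]=7 take 5, i++
i=1 j=1: A[i]=13>B[j]=7 take 7, j++
i=1 j=2: A[i]=13>B[j]=9 take 9, j++
i=1 j=3: A[i]=13<=B[j]=15 take 13, i++
i=2 j=3: A[i]=14<=B[j]=15 take 14, i++
i=3 j=3: A[i]=15<=B[j]=15 take 15, i++
i=4 j=3: A[i]=21>B[j]=15 take 15, j++
i=4 j=4: A[i]=21>B[j]=17 take 17, j++
i=4 j=5: A[i]=21>B[j]=18 take 18, j++
i=4 j=6: A[i]=21<=B[j]=24 take 21, i++
i=5 j=6: A[i]=23<=B[j]=24 take 23, i++
i=6 j=6: A[i]=27>B[j]=24 take 24, j++
i=6 j=7: A[i]=27<=B[j]=33 take 27, i++

i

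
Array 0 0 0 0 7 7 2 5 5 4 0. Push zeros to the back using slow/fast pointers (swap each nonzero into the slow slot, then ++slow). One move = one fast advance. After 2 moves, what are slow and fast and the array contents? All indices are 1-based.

(s=1,f=1) a[fast]=0 → fast++
(s=1,f=2) a[fast]=0 → fast++

slow=1, fast=3, a=[0, 0, 0, 0, 7, 7, 2, 5, 5, 4, 0]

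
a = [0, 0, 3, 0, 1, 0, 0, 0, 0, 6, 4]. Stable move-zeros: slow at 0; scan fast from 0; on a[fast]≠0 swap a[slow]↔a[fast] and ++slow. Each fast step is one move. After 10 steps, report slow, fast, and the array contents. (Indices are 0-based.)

slow=3, fast=10, a=[3, 1, 6, 0, 0, 0, 0, 0, 0, 0, 4]

slow=0 fast=0: a[fast]=0, fast++
slow=0 fast=1: a[fast]=0, fast++
slow=0 fast=2: a[fast]=3≠0 swap→a[0]=3, slow++,fast++
slow=1 fast=3: a[fast]=0, fast++
slow=1 fast=4: a[fast]=1≠0 swap→a[1]=1, slow++,fast++
slow=2 fast=5: a[fast]=0, fast++
slow=2 fast=6: a[fast]=0, fast++
slow=2 fast=7: a[fast]=0, fast++
slow=2 fast=8: a[fast]=0, fast++
slow=2 fast=9: a[fast]=6≠0 swap→a[2]=6, slow++,fast++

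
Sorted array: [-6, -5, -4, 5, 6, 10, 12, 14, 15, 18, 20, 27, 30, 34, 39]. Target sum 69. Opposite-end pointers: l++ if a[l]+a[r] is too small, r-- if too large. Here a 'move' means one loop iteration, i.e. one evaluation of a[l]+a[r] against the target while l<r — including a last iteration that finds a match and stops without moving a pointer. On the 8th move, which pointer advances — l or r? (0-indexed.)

l

l=0 r=14: -6+39=33 <69, l++
l=1 r=14: -5+39=34 <69, l++
l=2 r=14: -4+39=35 <69, l++
l=3 r=14: 5+39=44 <69, l++
l=4 r=14: 6+39=45 <69, l++
l=5 r=14: 10+39=49 <69, l++
l=6 r=14: 12+39=51 <69, l++
l=7 r=14: 14+39=53 <69, l++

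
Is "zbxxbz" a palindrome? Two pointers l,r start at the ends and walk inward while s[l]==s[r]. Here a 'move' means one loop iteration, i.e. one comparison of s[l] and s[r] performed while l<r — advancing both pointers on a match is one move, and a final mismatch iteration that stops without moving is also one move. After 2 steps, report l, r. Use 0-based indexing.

l=2, r=3

l=0 r=5: 'z'=='z', l++,r--
l=1 r=4: 'b'=='b', l++,r--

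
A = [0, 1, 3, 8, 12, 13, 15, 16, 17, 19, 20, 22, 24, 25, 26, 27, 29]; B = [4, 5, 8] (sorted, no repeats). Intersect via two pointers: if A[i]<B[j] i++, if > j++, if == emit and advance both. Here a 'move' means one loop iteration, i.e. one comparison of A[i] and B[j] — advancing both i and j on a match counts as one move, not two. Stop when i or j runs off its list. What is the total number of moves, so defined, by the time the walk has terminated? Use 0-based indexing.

[i=0,j=0] 0<4 → i++
[i=1,j=0] 1<4 → i++
[i=2,j=0] 3<4 → i++
[i=3,j=0] 8>4 → j++
[i=3,j=1] 8>5 → j++
[i=3,j=2] 8==8 emit → i++,j++

6 moves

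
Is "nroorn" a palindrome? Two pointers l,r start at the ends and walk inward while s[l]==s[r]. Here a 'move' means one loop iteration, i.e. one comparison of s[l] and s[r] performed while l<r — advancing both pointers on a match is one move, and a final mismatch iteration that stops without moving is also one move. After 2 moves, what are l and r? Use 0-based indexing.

l=0 r=5: 'n'=='n', l++,r--
l=1 r=4: 'r'=='r', l++,r--

l=2, r=3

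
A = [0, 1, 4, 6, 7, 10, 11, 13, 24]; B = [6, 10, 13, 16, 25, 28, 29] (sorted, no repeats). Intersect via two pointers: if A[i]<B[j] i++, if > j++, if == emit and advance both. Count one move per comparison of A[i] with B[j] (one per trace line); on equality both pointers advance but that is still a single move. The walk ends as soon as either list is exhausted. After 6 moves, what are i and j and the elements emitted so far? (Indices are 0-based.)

i=6, j=2, emitted=[6, 10]

[i=0,j=0] 0<6 → i++
[i=1,j=0] 1<6 → i++
[i=2,j=0] 4<6 → i++
[i=3,j=0] 6==6 emit → i++,j++
[i=4,j=1] 7<10 → i++
[i=5,j=1] 10==10 emit → i++,j++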